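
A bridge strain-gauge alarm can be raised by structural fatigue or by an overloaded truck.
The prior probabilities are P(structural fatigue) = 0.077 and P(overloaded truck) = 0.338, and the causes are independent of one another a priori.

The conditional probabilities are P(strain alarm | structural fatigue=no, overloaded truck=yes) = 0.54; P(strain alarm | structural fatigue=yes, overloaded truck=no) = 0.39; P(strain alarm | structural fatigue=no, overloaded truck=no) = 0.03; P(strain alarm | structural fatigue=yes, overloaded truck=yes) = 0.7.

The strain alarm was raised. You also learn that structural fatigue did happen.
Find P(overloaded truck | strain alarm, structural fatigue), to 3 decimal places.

P(overloaded truck | strain alarm, structural fatigue) ≈ 0.478

Enumerate both values of overloaded truck and weight by the priors:
  P(strain alarm | structural fatigue) = 0.39·0.662 + 0.7·0.338
        = 0.258180 + 0.236600 = 0.494780
Keeping only the overloaded truck-present terms gives 0.236600, so
  P(overloaded truck | strain alarm, structural fatigue) = 0.236600 / 0.494780 ≈ 0.478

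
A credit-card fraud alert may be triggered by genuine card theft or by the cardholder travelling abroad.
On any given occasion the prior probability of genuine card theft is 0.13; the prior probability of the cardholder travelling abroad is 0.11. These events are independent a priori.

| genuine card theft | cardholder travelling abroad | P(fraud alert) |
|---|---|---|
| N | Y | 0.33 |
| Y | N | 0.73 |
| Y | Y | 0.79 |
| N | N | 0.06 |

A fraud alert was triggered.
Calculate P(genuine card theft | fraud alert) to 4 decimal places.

P(genuine card theft | fraud alert) ≈ 0.5510

By total probability over the 4 (genuine card theft, cardholder travelling abroad) configurations:
  P(fraud alert) = 0.06×0.87×0.89 + 0.33×0.87×0.11 + 0.73×0.13×0.89 + 0.79×0.13×0.11
        = 0.046458 + 0.031581 + 0.084461 + 0.011297 = 0.173797
The terms with genuine card theft present sum to 0.095758, so
  P(genuine card theft | fraud alert) = 0.095758 / 0.173797 ≈ 0.5510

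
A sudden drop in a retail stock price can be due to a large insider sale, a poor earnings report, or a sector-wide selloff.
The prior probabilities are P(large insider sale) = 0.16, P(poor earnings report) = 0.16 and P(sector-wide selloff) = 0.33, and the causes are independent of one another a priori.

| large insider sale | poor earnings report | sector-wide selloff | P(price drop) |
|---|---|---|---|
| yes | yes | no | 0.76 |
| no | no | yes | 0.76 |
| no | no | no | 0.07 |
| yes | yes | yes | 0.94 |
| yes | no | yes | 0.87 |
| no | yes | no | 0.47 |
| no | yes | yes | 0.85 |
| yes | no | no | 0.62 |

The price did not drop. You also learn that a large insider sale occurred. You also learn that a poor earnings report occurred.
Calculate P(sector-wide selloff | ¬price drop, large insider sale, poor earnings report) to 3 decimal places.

P(sector-wide selloff | ¬price drop, large insider sale, poor earnings report) ≈ 0.110

Enumerate both values of sector-wide selloff and weight by the priors:
  P(¬price drop | large insider sale, poor earnings report) = 0.24*0.67 + 0.06*0.33
        = 0.160800 + 0.019800 = 0.180600
Keeping only the sector-wide selloff-present terms gives 0.019800, so
  P(sector-wide selloff | ¬price drop, large insider sale, poor earnings report) = 0.019800 / 0.180600 ≈ 0.110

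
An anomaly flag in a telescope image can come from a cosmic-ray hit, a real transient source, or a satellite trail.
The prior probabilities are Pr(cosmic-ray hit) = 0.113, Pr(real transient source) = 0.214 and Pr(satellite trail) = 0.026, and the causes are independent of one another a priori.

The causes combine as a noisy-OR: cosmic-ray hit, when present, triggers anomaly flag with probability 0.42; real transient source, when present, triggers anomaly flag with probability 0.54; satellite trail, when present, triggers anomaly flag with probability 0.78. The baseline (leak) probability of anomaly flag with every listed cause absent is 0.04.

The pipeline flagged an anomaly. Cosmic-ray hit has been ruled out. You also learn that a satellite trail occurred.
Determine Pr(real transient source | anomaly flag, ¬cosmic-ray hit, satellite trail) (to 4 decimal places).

Under noisy-OR, P(anomaly flag | causes) = 1 − (1−0.04)·∏(1−qᵢ) over the active causes.
Enumerate both values of real transient source and weight by the priors:
  P(anomaly flag | ¬cosmic-ray hit, satellite trail) = 0.7888×0.786 + 0.902848×0.214
        = 0.619997 + 0.193209 = 0.813206
Configurations with real transient source contribute 0.193209, so
  P(real transient source | anomaly flag, ¬cosmic-ray hit, satellite trail) = 0.193209 / 0.813206 ≈ 0.2376

Pr(real transient source | anomaly flag, ¬cosmic-ray hit, satellite trail) ≈ 0.2376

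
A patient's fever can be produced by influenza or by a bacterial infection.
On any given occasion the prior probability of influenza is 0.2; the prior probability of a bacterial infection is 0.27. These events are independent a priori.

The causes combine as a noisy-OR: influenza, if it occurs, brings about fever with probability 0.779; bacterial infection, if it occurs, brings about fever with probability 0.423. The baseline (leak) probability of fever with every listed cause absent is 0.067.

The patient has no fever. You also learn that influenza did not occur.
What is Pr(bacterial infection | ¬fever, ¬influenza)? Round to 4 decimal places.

Pr(bacterial infection | ¬fever, ¬influenza) ≈ 0.1759

Under noisy-OR, P(fever | causes) = 1 − (1−0.067)·∏(1−qᵢ) over the active causes.
Numerator (weight on configurations with bacterial infection): 0.538341×0.27 = 0.145352
The normalizing constant is 0.933×0.73 + 0.538341×0.27 = 0.826442
Posterior = 0.145352 / 0.826442 ≈ 0.1759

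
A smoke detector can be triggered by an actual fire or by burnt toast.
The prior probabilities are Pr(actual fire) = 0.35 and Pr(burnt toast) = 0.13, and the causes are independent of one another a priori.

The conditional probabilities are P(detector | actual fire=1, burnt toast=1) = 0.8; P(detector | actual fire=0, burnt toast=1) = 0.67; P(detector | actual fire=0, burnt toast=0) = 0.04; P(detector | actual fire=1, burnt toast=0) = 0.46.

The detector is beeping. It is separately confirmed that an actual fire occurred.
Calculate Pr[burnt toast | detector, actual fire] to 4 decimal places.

P(detector | actual fire) = 0.46·0.87 + 0.8·0.13 = 0.400200 + 0.104000 = 0.504200
The burnt toast-present share is 0.8·0.13 = 0.104000.
So P(burnt toast | detector, actual fire) = 0.104000/0.504200 ≈ 0.2063.

Pr[burnt toast | detector, actual fire] ≈ 0.2063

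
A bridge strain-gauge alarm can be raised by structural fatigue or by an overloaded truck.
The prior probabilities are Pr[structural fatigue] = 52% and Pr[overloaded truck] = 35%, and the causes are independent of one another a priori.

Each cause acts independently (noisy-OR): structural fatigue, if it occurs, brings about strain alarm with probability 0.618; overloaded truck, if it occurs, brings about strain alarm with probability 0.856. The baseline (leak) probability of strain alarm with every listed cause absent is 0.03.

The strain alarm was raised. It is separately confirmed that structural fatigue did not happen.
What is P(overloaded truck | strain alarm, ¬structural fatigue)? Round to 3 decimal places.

Under noisy-OR, P(strain alarm | causes) = 1 − (1−0.03)·∏(1−qᵢ) over the active causes.
P(strain alarm | ¬structural fatigue) = 0.03*0.65 + 0.86032*0.35 = 0.019500 + 0.301112 = 0.320612
Restricting to configurations with overloaded truck present: 0.86032*0.35 = 0.301112.
P(overloaded truck | strain alarm, ¬structural fatigue) = 0.301112 / 0.320612 ≈ 0.939

P(overloaded truck | strain alarm, ¬structural fatigue) ≈ 0.939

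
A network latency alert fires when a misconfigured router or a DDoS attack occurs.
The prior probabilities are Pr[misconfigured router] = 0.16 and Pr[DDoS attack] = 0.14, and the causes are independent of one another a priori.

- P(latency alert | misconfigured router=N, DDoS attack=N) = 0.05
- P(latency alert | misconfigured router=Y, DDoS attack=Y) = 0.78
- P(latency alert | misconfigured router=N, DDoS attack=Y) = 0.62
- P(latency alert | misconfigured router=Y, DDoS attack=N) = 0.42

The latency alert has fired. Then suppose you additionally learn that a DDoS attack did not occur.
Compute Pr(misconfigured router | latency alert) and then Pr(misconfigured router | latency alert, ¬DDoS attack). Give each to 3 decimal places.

Pr(misconfigured router | latency alert) ≈ 0.408; Pr(misconfigured router | latency alert, ¬DDoS attack) ≈ 0.615

For the numerator, keep only misconfigured router=true terms: 0.057792 + 0.017472 = 0.075264
The normalizing constant is 0.05*0.84*0.86 + 0.62*0.84*0.14 + 0.42*0.16*0.86 + 0.78*0.16*0.14 = 0.184296
Posterior = 0.075264 / 0.184296 ≈ 0.408

Now also conditioning on DDoS attack≠true:
For the numerator, keep only misconfigured router=true terms: 0.42×0.16 = 0.067200
Normalizer over all consistent configurations: 0.05×0.84 + 0.42×0.16 = 0.109200
P(misconfigured router | latency alert, ¬DDoS attack) = 0.067200/0.109200 ≈ 0.615
With DDoS attack excluded, misconfigured router must carry more of the explanatory weight for the latency alert.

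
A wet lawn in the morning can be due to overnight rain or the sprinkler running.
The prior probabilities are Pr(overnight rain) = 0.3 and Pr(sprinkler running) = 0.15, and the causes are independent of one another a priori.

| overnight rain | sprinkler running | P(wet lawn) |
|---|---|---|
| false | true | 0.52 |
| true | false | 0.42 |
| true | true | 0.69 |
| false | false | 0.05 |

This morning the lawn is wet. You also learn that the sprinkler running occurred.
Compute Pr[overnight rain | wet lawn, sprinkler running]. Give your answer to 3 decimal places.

P(wet lawn | sprinkler running) = 0.52*0.7 + 0.69*0.3 = 0.364000 + 0.207000 = 0.571000
Restricting to configurations with overnight rain present: 0.69*0.3 = 0.207000.
P(overnight rain | wet lawn, sprinkler running) = 0.207000 / 0.571000 ≈ 0.363

Pr[overnight rain | wet lawn, sprinkler running] ≈ 0.363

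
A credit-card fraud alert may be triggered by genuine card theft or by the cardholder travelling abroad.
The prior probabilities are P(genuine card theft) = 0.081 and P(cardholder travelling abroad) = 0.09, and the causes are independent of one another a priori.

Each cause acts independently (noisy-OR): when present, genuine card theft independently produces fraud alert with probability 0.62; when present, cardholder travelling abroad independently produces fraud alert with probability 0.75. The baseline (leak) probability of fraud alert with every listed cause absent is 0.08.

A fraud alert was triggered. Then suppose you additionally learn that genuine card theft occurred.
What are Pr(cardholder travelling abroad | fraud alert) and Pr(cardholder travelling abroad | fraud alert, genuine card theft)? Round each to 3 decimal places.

Pr(cardholder travelling abroad | fraud alert) ≈ 0.380; Pr(cardholder travelling abroad | fraud alert, genuine card theft) ≈ 0.122

Under noisy-OR, P(fraud alert | causes) = 1 − (1−0.08)·∏(1−qᵢ) over the active causes.
Numerator (weight on configurations with cardholder travelling abroad): 0.063687 + 0.006653 = 0.070340
Denominator P(fraud alert): 0.08×0.919×0.91 + 0.77×0.919×0.09 + 0.6504×0.081×0.91 + 0.9126×0.081×0.09 = 0.185184
Posterior = 0.070340 / 0.185184 ≈ 0.380

Now also conditioning on genuine card theft=true:
P(fraud alert | genuine card theft) = 0.6504·0.91 + 0.9126·0.09 = 0.591864 + 0.082134 = 0.673998
Of this, 0.082134 comes from 0.9126·0.09 (the cardholder travelling abroad=true cases).
Hence the posterior is 0.082134/0.673998 ≈ 0.122.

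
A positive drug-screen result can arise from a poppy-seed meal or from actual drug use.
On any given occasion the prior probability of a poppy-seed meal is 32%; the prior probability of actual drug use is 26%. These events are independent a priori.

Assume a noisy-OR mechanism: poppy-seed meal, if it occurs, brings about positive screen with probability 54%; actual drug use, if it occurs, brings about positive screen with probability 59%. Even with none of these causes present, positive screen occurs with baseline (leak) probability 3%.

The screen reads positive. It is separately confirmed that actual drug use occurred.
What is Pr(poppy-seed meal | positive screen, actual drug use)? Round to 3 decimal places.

Pr(poppy-seed meal | positive screen, actual drug use) ≈ 0.390

Under noisy-OR, P(positive screen | causes) = 1 − (1−0.03)·∏(1−qᵢ) over the active causes.
Weight on poppy-seed meal=true, given the evidence: 0.817058·0.32 = 0.261459
Normalizer over all consistent configurations: 0.6023·0.68 + 0.817058·0.32 = 0.671023
P(poppy-seed meal | positive screen, actual drug use) = 0.261459/0.671023 ≈ 0.390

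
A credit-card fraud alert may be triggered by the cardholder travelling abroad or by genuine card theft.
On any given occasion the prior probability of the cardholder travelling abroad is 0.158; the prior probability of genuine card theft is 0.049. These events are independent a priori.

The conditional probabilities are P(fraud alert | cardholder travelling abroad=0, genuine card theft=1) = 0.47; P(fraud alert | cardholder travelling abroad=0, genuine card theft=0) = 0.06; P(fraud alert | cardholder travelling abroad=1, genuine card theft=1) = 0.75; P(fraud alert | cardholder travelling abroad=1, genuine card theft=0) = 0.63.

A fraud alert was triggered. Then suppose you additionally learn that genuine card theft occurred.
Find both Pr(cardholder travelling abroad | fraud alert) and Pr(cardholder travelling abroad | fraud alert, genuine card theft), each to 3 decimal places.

Pr(cardholder travelling abroad | fraud alert) ≈ 0.598; Pr(cardholder travelling abroad | fraud alert, genuine card theft) ≈ 0.230

Numerator (weight on configurations with cardholder travelling abroad): 0.094663 + 0.005807 = 0.100470
The normalizing constant is 0.06*0.842*0.951 + 0.47*0.842*0.049 + 0.63*0.158*0.951 + 0.75*0.158*0.049 = 0.167906
Posterior = 0.100470 / 0.167906 ≈ 0.598

Now condition on the additional information:
Enumerate both values of cardholder travelling abroad and weight by the priors:
  P(fraud alert | genuine card theft) = 0.47·0.842 + 0.75·0.158
        = 0.395740 + 0.118500 = 0.514240
Keeping only the cardholder travelling abroad-present terms gives 0.118500, so
  P(cardholder travelling abroad | fraud alert, genuine card theft) = 0.118500 / 0.514240 ≈ 0.230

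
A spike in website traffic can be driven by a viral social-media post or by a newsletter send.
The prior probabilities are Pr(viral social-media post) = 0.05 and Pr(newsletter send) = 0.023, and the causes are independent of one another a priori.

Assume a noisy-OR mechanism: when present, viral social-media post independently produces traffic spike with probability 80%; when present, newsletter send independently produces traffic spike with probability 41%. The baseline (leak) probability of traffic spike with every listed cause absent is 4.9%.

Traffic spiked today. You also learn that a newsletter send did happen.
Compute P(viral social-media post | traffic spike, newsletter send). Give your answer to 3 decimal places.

Under noisy-OR, P(traffic spike | causes) = 1 − (1−0.049)·∏(1−qᵢ) over the active causes.
Sum P(traffic spike|·) weighted by the priors over both values of viral social-media post:
  P(traffic spike | newsletter send) = 0.43891*0.95 + 0.887782*0.05
        = 0.416965 + 0.044389 = 0.461354
Configurations with viral social-media post contribute 0.044389, so
  P(viral social-media post | traffic spike, newsletter send) = 0.044389 / 0.461354 ≈ 0.096

P(viral social-media post | traffic spike, newsletter send) ≈ 0.096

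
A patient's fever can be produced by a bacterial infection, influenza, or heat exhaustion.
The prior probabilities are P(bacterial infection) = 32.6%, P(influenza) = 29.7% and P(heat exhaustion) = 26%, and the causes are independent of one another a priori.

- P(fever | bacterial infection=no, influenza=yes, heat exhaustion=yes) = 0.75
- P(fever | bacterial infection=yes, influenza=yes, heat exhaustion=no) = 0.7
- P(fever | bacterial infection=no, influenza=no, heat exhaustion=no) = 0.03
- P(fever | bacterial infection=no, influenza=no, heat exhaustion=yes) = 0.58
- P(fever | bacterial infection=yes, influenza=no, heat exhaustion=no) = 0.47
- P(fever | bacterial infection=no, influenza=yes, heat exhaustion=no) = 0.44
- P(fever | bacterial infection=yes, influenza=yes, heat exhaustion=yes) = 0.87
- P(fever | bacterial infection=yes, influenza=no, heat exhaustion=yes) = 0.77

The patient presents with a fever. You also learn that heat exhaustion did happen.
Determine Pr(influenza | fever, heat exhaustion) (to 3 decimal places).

By total probability over the 4 (bacterial infection, influenza) configurations:
  P(fever | heat exhaustion) = 0.58·0.674·0.703 + 0.75·0.674·0.297 + 0.77·0.326·0.703 + 0.87·0.326·0.297
        = 0.274817 + 0.150134 + 0.176467 + 0.084235 = 0.685653
The terms with influenza present sum to 0.234369, so
  P(influenza | fever, heat exhaustion) = 0.234369 / 0.685653 ≈ 0.342

Pr(influenza | fever, heat exhaustion) ≈ 0.342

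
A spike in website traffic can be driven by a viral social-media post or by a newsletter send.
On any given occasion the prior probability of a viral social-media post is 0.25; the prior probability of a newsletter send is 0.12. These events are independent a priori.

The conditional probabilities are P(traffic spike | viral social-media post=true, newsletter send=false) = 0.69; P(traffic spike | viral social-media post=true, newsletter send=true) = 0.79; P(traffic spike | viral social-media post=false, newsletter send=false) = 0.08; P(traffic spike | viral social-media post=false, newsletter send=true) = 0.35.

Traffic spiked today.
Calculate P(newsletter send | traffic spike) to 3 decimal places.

P(newsletter send | traffic spike) ≈ 0.212

Enumerate the 4 (viral social-media post, newsletter send) configurations and weight by the priors:
  P(traffic spike) = 0.08*0.75*0.88 + 0.35*0.75*0.12 + 0.69*0.25*0.88 + 0.79*0.25*0.12
        = 0.052800 + 0.031500 + 0.151800 + 0.023700 = 0.259800
Keeping only the newsletter send-present terms gives 0.055200, so
  P(newsletter send | traffic spike) = 0.055200 / 0.259800 ≈ 0.212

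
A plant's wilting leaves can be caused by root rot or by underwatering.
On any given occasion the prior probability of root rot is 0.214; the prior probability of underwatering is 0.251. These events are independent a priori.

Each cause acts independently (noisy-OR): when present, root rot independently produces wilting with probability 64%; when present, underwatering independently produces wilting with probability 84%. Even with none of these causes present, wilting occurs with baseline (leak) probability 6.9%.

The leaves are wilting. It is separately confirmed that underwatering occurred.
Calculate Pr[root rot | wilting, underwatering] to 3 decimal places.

Under noisy-OR, P(wilting | causes) = 1 − (1−0.069)·∏(1−qᵢ) over the active causes.
P(wilting | underwatering) = 0.85104*0.786 + 0.946374*0.214 = 0.668917 + 0.202524 = 0.871441
The root rot-present share is 0.946374*0.214 = 0.202524.
P(root rot | wilting, underwatering) = 0.202524 / 0.871441 ≈ 0.232

Pr[root rot | wilting, underwatering] ≈ 0.232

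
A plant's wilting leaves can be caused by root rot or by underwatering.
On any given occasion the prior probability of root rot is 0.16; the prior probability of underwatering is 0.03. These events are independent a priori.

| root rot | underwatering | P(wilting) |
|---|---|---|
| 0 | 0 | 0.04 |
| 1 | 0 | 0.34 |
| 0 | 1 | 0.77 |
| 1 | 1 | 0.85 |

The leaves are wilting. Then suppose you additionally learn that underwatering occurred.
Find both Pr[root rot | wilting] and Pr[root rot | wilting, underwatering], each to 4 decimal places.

Sum P(wilting|·) weighted by the priors over the 4 (root rot, underwatering) configurations:
  P(wilting) = 0.04*0.84*0.97 + 0.77*0.84*0.03 + 0.34*0.16*0.97 + 0.85*0.16*0.03
        = 0.032592 + 0.019404 + 0.052768 + 0.004080 = 0.108844
Keeping only the root rot-present terms gives 0.056848, so
  P(root rot | wilting) = 0.056848 / 0.108844 ≈ 0.5223

Now condition on the additional information:
Weight on root rot=true, given the evidence: 0.85×0.16 = 0.136000
Normalizer over all consistent configurations: 0.77×0.84 + 0.85×0.16 = 0.782800
Posterior = 0.136000 / 0.782800 ≈ 0.1737

Pr[root rot | wilting] ≈ 0.5223; Pr[root rot | wilting, underwatering] ≈ 0.1737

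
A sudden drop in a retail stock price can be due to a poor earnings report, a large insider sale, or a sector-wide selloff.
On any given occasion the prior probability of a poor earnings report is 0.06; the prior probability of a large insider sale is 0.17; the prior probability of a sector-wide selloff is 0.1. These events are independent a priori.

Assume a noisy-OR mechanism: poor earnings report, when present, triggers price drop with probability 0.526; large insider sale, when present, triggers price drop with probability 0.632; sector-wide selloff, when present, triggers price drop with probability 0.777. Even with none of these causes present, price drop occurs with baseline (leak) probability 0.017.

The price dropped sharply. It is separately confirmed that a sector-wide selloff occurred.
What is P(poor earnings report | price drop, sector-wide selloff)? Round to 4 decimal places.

P(poor earnings report | price drop, sector-wide selloff) ≈ 0.0672

Under noisy-OR, P(price drop | causes) = 1 − (1−0.017)·∏(1−qᵢ) over the active causes.
Weight on poor earnings report=true, given the evidence: 0.044626 + 0.009810 = 0.054436
Normalizer over all consistent configurations: 0.780791*0.94*0.83 + 0.919331*0.94*0.17 + 0.896095*0.06*0.83 + 0.961763*0.06*0.17 = 0.810518
P(poor earnings report | price drop, sector-wide selloff) = 0.054436/0.810518 ≈ 0.0672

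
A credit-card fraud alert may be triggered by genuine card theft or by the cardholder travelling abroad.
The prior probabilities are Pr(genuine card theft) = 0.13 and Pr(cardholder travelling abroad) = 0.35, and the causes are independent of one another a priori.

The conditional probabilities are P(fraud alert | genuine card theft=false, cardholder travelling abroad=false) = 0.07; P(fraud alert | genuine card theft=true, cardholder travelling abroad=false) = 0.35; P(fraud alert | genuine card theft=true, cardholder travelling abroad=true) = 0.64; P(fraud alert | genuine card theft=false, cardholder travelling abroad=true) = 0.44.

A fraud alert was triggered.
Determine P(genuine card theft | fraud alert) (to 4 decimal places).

P(fraud alert) = 0.07·0.87·0.65 + 0.44·0.87·0.35 + 0.35·0.13·0.65 + 0.64·0.13·0.35 = 0.039585 + 0.133980 + 0.029575 + 0.029120 = 0.232260
The genuine card theft-present share is 0.029575 + 0.029120 = 0.058695.
Hence the posterior is 0.058695/0.232260 ≈ 0.2527.

P(genuine card theft | fraud alert) ≈ 0.2527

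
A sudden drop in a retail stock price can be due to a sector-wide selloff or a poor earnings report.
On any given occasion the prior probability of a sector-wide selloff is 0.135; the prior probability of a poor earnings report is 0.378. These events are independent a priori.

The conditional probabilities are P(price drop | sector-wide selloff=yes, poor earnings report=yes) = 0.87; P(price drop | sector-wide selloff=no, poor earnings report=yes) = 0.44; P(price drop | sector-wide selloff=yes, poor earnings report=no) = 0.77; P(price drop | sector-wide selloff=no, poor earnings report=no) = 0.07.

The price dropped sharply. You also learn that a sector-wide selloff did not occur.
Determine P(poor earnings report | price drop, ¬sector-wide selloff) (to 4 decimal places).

P(price drop | ¬sector-wide selloff) = 0.07×0.622 + 0.44×0.378 = 0.043540 + 0.166320 = 0.209860
Restricting to configurations with poor earnings report present: 0.44×0.378 = 0.166320.
Hence the posterior is 0.166320/0.209860 ≈ 0.7925.

P(poor earnings report | price drop, ¬sector-wide selloff) ≈ 0.7925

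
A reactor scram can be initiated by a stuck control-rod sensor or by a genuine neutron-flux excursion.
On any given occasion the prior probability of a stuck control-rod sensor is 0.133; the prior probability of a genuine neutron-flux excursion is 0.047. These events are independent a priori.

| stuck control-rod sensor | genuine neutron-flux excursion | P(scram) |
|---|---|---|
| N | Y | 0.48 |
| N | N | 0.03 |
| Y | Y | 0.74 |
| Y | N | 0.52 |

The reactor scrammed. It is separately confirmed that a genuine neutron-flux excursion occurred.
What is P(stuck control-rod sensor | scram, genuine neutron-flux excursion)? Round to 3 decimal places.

P(stuck control-rod sensor | scram, genuine neutron-flux excursion) ≈ 0.191

For the numerator, keep only stuck control-rod sensor=true terms: 0.74×0.133 = 0.098420
Denominator P(scram | genuine neutron-flux excursion): 0.48×0.867 + 0.74×0.133 = 0.514580
Posterior = 0.098420 / 0.514580 ≈ 0.191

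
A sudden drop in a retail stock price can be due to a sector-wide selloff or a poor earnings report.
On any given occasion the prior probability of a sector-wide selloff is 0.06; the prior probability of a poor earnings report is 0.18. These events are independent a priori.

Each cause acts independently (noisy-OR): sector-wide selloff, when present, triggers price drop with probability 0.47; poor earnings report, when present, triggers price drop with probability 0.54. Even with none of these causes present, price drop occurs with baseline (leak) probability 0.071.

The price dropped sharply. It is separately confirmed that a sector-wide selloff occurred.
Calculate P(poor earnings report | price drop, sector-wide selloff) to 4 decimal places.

Under noisy-OR, P(price drop | causes) = 1 − (1−0.071)·∏(1−qᵢ) over the active causes.
For the numerator, keep only poor earnings report=true terms: 0.77351*0.18 = 0.139232
Normalizer over all consistent configurations: 0.50763*0.82 + 0.77351*0.18 = 0.555489
Posterior = 0.139232 / 0.555489 ≈ 0.2506

P(poor earnings report | price drop, sector-wide selloff) ≈ 0.2506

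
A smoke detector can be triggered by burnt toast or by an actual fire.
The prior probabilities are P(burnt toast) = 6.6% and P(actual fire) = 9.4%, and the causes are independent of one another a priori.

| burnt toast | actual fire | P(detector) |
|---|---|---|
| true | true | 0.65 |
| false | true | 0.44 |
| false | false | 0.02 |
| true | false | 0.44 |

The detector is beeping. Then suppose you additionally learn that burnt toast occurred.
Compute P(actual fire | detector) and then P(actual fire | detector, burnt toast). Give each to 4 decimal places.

P(actual fire | detector) ≈ 0.4967; P(actual fire | detector, burnt toast) ≈ 0.1329

Weight on actual fire=true, given the evidence: 0.038630 + 0.004033 = 0.042663
Denominator P(detector): 0.02×0.934×0.906 + 0.44×0.934×0.094 + 0.44×0.066×0.906 + 0.65×0.066×0.094 = 0.085897
P(actual fire | detector) = 0.042663/0.085897 ≈ 0.4967

Now also conditioning on burnt toast=true:
Sum P(detector|·) weighted by the priors over both values of actual fire:
  P(detector | burnt toast) = 0.44·0.906 + 0.65·0.094
        = 0.398640 + 0.061100 = 0.459740
Keeping only the actual fire-present terms gives 0.061100, so
  P(actual fire | detector, burnt toast) = 0.061100 / 0.459740 ≈ 0.1329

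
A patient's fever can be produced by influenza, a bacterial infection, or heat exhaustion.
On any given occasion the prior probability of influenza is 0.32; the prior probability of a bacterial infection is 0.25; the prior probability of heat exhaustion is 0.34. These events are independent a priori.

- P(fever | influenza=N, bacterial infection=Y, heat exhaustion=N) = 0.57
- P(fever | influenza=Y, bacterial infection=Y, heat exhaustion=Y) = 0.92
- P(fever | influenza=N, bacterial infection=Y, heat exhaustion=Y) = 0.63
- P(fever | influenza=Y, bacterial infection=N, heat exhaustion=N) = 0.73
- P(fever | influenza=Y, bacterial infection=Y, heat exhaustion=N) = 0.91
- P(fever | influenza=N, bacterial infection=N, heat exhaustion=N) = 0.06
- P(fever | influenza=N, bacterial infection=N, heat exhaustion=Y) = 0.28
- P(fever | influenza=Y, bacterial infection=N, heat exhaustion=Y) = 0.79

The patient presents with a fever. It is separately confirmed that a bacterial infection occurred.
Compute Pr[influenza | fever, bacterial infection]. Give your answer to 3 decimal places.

P(fever | bacterial infection) = 0.57×0.68×0.66 + 0.63×0.68×0.34 + 0.91×0.32×0.66 + 0.92×0.32×0.34 = 0.255816 + 0.145656 + 0.192192 + 0.100096 = 0.693760
Restricting to configurations with influenza present: 0.192192 + 0.100096 = 0.292288.
P(influenza | fever, bacterial infection) = 0.292288 / 0.693760 ≈ 0.421

Pr[influenza | fever, bacterial infection] ≈ 0.421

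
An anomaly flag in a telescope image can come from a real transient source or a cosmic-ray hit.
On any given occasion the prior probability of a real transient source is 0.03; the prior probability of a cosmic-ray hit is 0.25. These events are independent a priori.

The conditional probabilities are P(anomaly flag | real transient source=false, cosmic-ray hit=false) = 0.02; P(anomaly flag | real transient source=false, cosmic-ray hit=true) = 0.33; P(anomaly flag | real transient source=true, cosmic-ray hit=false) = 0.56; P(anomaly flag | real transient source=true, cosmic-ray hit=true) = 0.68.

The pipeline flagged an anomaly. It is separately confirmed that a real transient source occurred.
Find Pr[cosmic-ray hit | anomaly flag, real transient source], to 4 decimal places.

Pr[cosmic-ray hit | anomaly flag, real transient source] ≈ 0.2881

P(anomaly flag | real transient source) = 0.56·0.75 + 0.68·0.25 = 0.420000 + 0.170000 = 0.590000
Of this, 0.170000 comes from 0.68·0.25 (the cosmic-ray hit=true cases).
So P(cosmic-ray hit | anomaly flag, real transient source) = 0.170000/0.590000 ≈ 0.2881.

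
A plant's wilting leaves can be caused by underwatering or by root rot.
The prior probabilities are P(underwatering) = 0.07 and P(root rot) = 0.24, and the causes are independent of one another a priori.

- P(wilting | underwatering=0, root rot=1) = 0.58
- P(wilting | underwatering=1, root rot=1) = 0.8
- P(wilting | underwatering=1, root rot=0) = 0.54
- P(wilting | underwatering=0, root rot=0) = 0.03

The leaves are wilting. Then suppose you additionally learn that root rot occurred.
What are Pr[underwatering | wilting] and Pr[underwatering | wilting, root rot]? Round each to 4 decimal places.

Weight on underwatering=true, given the evidence: 0.028728 + 0.013440 = 0.042168
The normalizing constant is 0.03*0.93*0.76 + 0.58*0.93*0.24 + 0.54*0.07*0.76 + 0.8*0.07*0.24 = 0.192828
P(underwatering | wilting) = 0.042168/0.192828 ≈ 0.2187

With the extra evidence:
By total probability over both values of underwatering:
  P(wilting | root rot) = 0.58×0.93 + 0.8×0.07
        = 0.539400 + 0.056000 = 0.595400
Configurations with underwatering contribute 0.056000, so
  P(underwatering | wilting, root rot) = 0.056000 / 0.595400 ≈ 0.0941

Pr[underwatering | wilting] ≈ 0.2187; Pr[underwatering | wilting, root rot] ≈ 0.0941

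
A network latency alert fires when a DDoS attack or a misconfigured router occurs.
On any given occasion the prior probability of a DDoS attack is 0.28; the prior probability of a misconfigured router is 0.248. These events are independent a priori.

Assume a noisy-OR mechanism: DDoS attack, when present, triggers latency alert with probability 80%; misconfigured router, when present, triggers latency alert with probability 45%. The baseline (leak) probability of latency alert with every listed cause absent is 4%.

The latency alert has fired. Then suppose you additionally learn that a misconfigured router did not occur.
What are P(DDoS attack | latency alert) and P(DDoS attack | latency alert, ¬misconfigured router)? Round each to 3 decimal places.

P(DDoS attack | latency alert) ≈ 0.687; P(DDoS attack | latency alert, ¬misconfigured router) ≈ 0.887

Under noisy-OR, P(latency alert | causes) = 1 − (1−0.04)·∏(1−qᵢ) over the active causes.
P(latency alert) = 0.04×0.72×0.752 + 0.472×0.72×0.248 + 0.808×0.28×0.752 + 0.8944×0.28×0.248 = 0.021658 + 0.084280 + 0.170132 + 0.062107 = 0.338177
Of this, 0.232239 comes from 0.170132 + 0.062107 (the DDoS attack=true cases).
Hence the posterior is 0.232239/0.338177 ≈ 0.687.

With the extra evidence:
P(latency alert | ¬misconfigured router) = 0.04×0.72 + 0.808×0.28 = 0.028800 + 0.226240 = 0.255040
Of this, 0.226240 comes from 0.808×0.28 (the DDoS attack=true cases).
P(DDoS attack | latency alert, ¬misconfigured router) = 0.226240 / 0.255040 ≈ 0.887
Ruling out misconfigured router raises the posterior on DDoS attack — the flip side of explaining away.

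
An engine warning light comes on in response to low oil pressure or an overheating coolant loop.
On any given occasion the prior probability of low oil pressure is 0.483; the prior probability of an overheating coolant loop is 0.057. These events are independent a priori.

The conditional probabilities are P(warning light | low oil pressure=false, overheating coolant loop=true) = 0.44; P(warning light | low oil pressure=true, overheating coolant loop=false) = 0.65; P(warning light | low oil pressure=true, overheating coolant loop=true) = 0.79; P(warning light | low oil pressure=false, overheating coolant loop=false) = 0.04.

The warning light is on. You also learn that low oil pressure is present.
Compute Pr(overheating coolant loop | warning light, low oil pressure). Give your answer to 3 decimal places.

Pr(overheating coolant loop | warning light, low oil pressure) ≈ 0.068

P(warning light | low oil pressure) = 0.65*0.943 + 0.79*0.057 = 0.612950 + 0.045030 = 0.657980
Restricting to configurations with overheating coolant loop present: 0.79*0.057 = 0.045030.
Hence the posterior is 0.045030/0.657980 ≈ 0.068.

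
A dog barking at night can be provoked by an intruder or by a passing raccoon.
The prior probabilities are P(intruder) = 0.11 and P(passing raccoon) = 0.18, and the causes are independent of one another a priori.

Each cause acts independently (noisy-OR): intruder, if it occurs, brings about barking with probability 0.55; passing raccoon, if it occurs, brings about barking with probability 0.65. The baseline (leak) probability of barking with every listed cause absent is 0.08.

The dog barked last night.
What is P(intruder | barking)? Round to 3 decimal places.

Under noisy-OR, P(barking | causes) = 1 − (1−0.08)·∏(1−qᵢ) over the active causes.
Weight on intruder=true, given the evidence: 0.052857 + 0.016931 = 0.069788
Normalizer over all consistent configurations: 0.08*0.89*0.82 + 0.678*0.89*0.18 + 0.586*0.11*0.82 + 0.8551*0.11*0.18 = 0.236788
Posterior = 0.069788 / 0.236788 ≈ 0.295

P(intruder | barking) ≈ 0.295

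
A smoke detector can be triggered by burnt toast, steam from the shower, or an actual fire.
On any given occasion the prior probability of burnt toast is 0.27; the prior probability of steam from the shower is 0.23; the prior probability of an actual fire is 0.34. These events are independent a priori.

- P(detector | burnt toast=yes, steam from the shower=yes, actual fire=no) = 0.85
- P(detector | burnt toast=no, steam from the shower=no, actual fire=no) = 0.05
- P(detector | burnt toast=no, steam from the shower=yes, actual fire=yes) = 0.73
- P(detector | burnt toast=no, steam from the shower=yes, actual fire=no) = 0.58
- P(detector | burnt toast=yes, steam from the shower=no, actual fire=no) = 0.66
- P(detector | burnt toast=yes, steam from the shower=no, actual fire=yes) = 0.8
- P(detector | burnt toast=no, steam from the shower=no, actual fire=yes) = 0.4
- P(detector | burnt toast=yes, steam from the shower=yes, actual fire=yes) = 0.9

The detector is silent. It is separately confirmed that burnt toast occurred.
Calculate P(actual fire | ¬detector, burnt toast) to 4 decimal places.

For the numerator, keep only actual fire=true terms: 0.052360 + 0.007820 = 0.060180
Normalizer over all consistent configurations: 0.34*0.77*0.66 + 0.2*0.77*0.34 + 0.15*0.23*0.66 + 0.1*0.23*0.34 = 0.255738
Posterior = 0.060180 / 0.255738 ≈ 0.2353

P(actual fire | ¬detector, burnt toast) ≈ 0.2353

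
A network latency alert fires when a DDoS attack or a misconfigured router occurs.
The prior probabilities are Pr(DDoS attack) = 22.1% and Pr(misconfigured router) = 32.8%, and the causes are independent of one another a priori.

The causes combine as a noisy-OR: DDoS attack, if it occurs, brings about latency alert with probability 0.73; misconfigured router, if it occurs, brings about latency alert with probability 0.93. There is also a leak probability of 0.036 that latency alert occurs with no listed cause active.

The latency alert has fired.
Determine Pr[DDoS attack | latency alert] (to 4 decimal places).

Under noisy-OR, P(latency alert | causes) = 1 − (1−0.036)·∏(1−qᵢ) over the active causes.
Enumerate the 4 (DDoS attack, misconfigured router) configurations and weight by the priors:
  P(latency alert) = 0.036·0.779·0.672 + 0.93252·0.779·0.328 + 0.73972·0.221·0.672 + 0.98178·0.221·0.328
        = 0.018846 + 0.238270 + 0.109857 + 0.071167 = 0.438140
The terms with DDoS attack present sum to 0.181024, so
  P(DDoS attack | latency alert) = 0.181024 / 0.438140 ≈ 0.4132

Pr[DDoS attack | latency alert] ≈ 0.4132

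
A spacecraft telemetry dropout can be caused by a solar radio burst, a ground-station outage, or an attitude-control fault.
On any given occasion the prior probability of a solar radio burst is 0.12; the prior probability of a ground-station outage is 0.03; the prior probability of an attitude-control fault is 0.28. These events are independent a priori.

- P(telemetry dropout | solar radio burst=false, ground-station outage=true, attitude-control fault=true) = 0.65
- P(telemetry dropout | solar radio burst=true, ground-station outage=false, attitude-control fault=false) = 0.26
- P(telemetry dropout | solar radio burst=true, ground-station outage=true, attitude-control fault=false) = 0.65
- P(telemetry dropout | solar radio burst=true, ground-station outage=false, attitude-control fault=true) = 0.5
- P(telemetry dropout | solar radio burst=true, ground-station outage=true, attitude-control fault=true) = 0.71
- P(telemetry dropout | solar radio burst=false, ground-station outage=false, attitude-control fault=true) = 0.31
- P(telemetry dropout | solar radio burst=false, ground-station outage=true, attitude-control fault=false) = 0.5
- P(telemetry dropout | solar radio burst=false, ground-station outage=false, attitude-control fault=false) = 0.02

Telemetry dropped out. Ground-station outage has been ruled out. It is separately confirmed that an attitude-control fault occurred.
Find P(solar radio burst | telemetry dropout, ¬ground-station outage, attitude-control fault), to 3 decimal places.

P(solar radio burst | telemetry dropout, ¬ground-station outage, attitude-control fault) ≈ 0.180

Weight on solar radio burst=true, given the evidence: 0.5·0.12 = 0.060000
Denominator P(telemetry dropout | ¬ground-station outage, attitude-control fault): 0.31·0.88 + 0.5·0.12 = 0.332800
Posterior = 0.060000 / 0.332800 ≈ 0.180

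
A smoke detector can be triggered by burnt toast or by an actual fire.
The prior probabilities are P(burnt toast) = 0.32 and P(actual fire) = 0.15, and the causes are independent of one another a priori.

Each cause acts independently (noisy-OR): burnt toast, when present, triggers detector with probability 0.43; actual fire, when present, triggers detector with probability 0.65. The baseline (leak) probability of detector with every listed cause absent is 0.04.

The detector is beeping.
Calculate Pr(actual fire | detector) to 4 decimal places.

Under noisy-OR, P(detector | causes) = 1 − (1−0.04)·∏(1−qᵢ) over the active causes.
Sum P(detector|·) weighted by the priors over the 4 (burnt toast, actual fire) configurations:
  P(detector) = 0.04·0.68·0.85 + 0.664·0.68·0.15 + 0.4528·0.32·0.85 + 0.80848·0.32·0.15
        = 0.023120 + 0.067728 + 0.123162 + 0.038807 = 0.252817
Keeping only the actual fire-present terms gives 0.106535, so
  P(actual fire | detector) = 0.106535 / 0.252817 ≈ 0.4214

Pr(actual fire | detector) ≈ 0.4214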